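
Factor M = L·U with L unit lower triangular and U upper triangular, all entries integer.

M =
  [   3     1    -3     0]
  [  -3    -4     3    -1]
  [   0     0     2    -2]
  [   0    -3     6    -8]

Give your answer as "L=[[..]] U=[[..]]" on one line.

  r1 -= -1·r0 → [0,-3,0,-1]
  r2 -= 0·r0 → [0,0,2,-2]
  r3 -= 0·r0 → [0,-3,6,-8]
  r2 -= 0·r1 → [0,0,2,-2]
  r3 -= 1·r1 → [0,0,6,-7]
  r3 -= 3·r2 → [0,0,0,-1]

L=[[1,0,0,0],[-1,1,0,0],[0,0,1,0],[0,1,3,1]] U=[[3,1,-3,0],[0,-3,0,-1],[0,0,2,-2],[0,0,0,-1]]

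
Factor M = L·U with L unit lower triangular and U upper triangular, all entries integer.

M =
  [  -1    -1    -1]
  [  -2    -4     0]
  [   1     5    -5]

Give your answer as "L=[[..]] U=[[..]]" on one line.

L=[[1,0,0],[2,1,0],[-1,-2,1]] U=[[-1,-1,-1],[0,-2,2],[0,0,-2]]

  r1 -= 2·r0 → [0,-2,2]
  r2 -= -1·r0 → [0,4,-6]
  r2 -= -2·r1 → [0,0,-2]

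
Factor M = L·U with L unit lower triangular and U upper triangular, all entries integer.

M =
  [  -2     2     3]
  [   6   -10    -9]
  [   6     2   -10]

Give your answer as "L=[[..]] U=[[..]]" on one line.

L=[[1,0,0],[-3,1,0],[-3,-2,1]] U=[[-2,2,3],[0,-4,0],[0,0,-1]]

  r1 -= -3·r0 → [0,-4,0]
  r2 -= -3·r0 → [0,8,-1]
  r2 -= -2·r1 → [0,0,-1]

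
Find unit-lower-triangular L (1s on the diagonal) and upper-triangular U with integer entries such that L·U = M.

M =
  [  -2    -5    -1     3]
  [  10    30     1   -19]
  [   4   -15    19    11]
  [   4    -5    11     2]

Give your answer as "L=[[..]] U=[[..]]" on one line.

  row1 -= -5·row0 → [0,5,-4,-4]
  row2 -= -2·row0 → [0,-25,17,17]
  row3 -= -2·row0 → [0,-15,9,8]
  row2 -= -5·row1 → [0,0,-3,-3]
  row3 -= -3·row1 → [0,0,-3,-4]
  row3 -= 1·row2 → [0,0,0,-1]

L=[[1,0,0,0],[-5,1,0,0],[-2,-5,1,0],[-2,-3,1,1]] U=[[-2,-5,-1,3],[0,5,-4,-4],[0,0,-3,-3],[0,0,0,-1]]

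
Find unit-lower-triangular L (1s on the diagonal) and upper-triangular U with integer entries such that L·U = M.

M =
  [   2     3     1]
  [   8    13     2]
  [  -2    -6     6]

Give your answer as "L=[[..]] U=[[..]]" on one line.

L=[[1,0,0],[4,1,0],[-1,-3,1]] U=[[2,3,1],[0,1,-2],[0,0,1]]

  R1 -= 4·R0 → [0,1,-2]
  R2 -= -1·R0 → [0,-3,7]
  R2 -= -3·R1 → [0,0,1]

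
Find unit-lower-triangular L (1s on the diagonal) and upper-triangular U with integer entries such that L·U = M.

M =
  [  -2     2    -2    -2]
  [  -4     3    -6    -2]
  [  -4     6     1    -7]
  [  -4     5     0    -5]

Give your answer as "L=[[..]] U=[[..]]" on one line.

L=[[1,0,0,0],[2,1,0,0],[2,-2,1,0],[2,-1,2,1]] U=[[-2,2,-2,-2],[0,-1,-2,2],[0,0,1,1],[0,0,0,-1]]

  r1 -= 2·r0 → [0,-1,-2,2]
  r2 -= 2·r0 → [0,2,5,-3]
  r3 -= 2·r0 → [0,1,4,-1]
  r2 -= -2·r1 → [0,0,1,1]
  r3 -= -1·r1 → [0,0,2,1]
  r3 -= 2·r2 → [0,0,0,-1]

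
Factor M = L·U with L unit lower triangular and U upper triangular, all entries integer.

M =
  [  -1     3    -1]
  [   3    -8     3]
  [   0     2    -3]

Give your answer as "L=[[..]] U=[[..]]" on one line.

L=[[1,0,0],[-3,1,0],[0,2,1]] U=[[-1,3,-1],[0,1,0],[0,0,-3]]

  R1 -= -3·R0 → [0,1,0]
  R2 -= 0·R0 → [0,2,-3]
  R2 -= 2·R1 → [0,0,-3]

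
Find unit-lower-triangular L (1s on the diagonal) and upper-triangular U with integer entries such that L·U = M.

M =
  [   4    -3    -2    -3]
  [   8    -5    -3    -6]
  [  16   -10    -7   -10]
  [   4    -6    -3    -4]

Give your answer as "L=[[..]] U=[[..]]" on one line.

L=[[1,0,0,0],[2,1,0,0],[4,2,1,0],[1,-3,-2,1]] U=[[4,-3,-2,-3],[0,1,1,0],[0,0,-1,2],[0,0,0,3]]

  row1 -= 2·row0 → [0,1,1,0]
  row2 -= 4·row0 → [0,2,1,2]
  row3 -= 1·row0 → [0,-3,-1,-1]
  row2 -= 2·row1 → [0,0,-1,2]
  row3 -= -3·row1 → [0,0,2,-1]
  row3 -= -2·row2 → [0,0,0,3]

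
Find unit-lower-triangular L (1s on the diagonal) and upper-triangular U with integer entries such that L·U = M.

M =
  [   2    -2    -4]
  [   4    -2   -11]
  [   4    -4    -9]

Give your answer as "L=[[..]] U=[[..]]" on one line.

L=[[1,0,0],[2,1,0],[2,0,1]] U=[[2,-2,-4],[0,2,-3],[0,0,-1]]

  R1 -= 2·R0 → [0,2,-3]
  R2 -= 2·R0 → [0,0,-1]
  R2 -= 0·R1 → [0,0,-1]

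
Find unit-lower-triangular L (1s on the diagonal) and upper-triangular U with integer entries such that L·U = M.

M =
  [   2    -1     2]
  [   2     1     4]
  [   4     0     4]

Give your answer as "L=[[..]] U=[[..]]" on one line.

L=[[1,0,0],[1,1,0],[2,1,1]] U=[[2,-1,2],[0,2,2],[0,0,-2]]

  R1 -= 1·R0 → [0,2,2]
  R2 -= 2·R0 → [0,2,0]
  R2 -= 1·R1 → [0,0,-2]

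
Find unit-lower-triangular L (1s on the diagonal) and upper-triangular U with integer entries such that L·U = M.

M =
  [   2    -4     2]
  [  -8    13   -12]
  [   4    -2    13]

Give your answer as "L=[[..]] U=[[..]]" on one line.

L=[[1,0,0],[-4,1,0],[2,-2,1]] U=[[2,-4,2],[0,-3,-4],[0,0,1]]

  r1 -= -4·r0 → [0,-3,-4]
  r2 -= 2·r0 → [0,6,9]
  r2 -= -2·r1 → [0,0,1]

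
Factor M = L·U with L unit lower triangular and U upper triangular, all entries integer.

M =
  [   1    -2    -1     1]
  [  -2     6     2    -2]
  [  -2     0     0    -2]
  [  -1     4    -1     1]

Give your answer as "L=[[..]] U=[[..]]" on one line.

L=[[1,0,0,0],[-2,1,0,0],[-2,-2,1,0],[-1,1,1,1]] U=[[1,-2,-1,1],[0,2,0,0],[0,0,-2,0],[0,0,0,2]]

  R1 -= -2·R0 → [0,2,0,0]
  R2 -= -2·R0 → [0,-4,-2,0]
  R3 -= -1·R0 → [0,2,-2,2]
  R2 -= -2·R1 → [0,0,-2,0]
  R3 -= 1·R1 → [0,0,-2,2]
  R3 -= 1·R2 → [0,0,0,2]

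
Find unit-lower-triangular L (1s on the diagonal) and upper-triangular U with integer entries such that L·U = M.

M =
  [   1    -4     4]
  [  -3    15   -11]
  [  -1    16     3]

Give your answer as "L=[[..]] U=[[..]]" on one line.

  r1 -= -3·r0 → [0,3,1]
  r2 -= -1·r0 → [0,12,7]
  r2 -= 4·r1 → [0,0,3]

L=[[1,0,0],[-3,1,0],[-1,4,1]] U=[[1,-4,4],[0,3,1],[0,0,3]]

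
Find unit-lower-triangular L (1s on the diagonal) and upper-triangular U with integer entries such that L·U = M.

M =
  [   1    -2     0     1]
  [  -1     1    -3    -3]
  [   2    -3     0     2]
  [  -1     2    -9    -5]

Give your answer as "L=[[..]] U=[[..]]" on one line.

L=[[1,0,0,0],[-1,1,0,0],[2,-1,1,0],[-1,0,3,1]] U=[[1,-2,0,1],[0,-1,-3,-2],[0,0,-3,-2],[0,0,0,2]]

  R1 -= -1·R0 → [0,-1,-3,-2]
  R2 -= 2·R0 → [0,1,0,0]
  R3 -= -1·R0 → [0,0,-9,-4]
  R2 -= -1·R1 → [0,0,-3,-2]
  R3 -= 0·R1 → [0,0,-9,-4]
  R3 -= 3·R2 → [0,0,0,2]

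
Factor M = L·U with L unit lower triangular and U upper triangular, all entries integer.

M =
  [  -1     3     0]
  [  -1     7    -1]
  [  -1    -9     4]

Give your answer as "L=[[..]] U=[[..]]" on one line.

L=[[1,0,0],[1,1,0],[1,-3,1]] U=[[-1,3,0],[0,4,-1],[0,0,1]]

  R1 -= 1·R0 → [0,4,-1]
  R2 -= 1·R0 → [0,-12,4]
  R2 -= -3·R1 → [0,0,1]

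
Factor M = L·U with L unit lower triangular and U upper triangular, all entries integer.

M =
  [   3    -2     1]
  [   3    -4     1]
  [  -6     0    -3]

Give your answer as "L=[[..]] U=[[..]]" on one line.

  row1 -= 1·row0 → [0,-2,0]
  row2 -= -2·row0 → [0,-4,-1]
  row2 -= 2·row1 → [0,0,-1]

L=[[1,0,0],[1,1,0],[-2,2,1]] U=[[3,-2,1],[0,-2,0],[0,0,-1]]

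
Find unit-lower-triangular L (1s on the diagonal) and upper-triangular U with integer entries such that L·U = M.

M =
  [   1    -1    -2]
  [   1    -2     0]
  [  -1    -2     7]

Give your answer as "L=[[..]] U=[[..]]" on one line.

  row1 -= 1·row0 → [0,-1,2]
  row2 -= -1·row0 → [0,-3,5]
  row2 -= 3·row1 → [0,0,-1]

L=[[1,0,0],[1,1,0],[-1,3,1]] U=[[1,-1,-2],[0,-1,2],[0,0,-1]]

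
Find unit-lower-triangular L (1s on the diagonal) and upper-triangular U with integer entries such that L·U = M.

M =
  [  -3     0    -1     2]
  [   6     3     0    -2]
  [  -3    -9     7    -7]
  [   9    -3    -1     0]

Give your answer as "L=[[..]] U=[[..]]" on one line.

  R1 -= -2·R0 → [0,3,-2,2]
  R2 -= 1·R0 → [0,-9,8,-9]
  R3 -= -3·R0 → [0,-3,-4,6]
  R2 -= -3·R1 → [0,0,2,-3]
  R3 -= -1·R1 → [0,0,-6,8]
  R3 -= -3·R2 → [0,0,0,-1]

L=[[1,0,0,0],[-2,1,0,0],[1,-3,1,0],[-3,-1,-3,1]] U=[[-3,0,-1,2],[0,3,-2,2],[0,0,2,-3],[0,0,0,-1]]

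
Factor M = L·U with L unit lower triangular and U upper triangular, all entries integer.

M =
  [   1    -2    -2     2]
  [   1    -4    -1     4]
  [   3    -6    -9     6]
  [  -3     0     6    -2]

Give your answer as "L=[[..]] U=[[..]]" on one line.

  R1 -= 1·R0 → [0,-2,1,2]
  R2 -= 3·R0 → [0,0,-3,0]
  R3 -= -3·R0 → [0,-6,0,4]
  R2 -= 0·R1 → [0,0,-3,0]
  R3 -= 3·R1 → [0,0,-3,-2]
  R3 -= 1·R2 → [0,0,0,-2]

L=[[1,0,0,0],[1,1,0,0],[3,0,1,0],[-3,3,1,1]] U=[[1,-2,-2,2],[0,-2,1,2],[0,0,-3,0],[0,0,0,-2]]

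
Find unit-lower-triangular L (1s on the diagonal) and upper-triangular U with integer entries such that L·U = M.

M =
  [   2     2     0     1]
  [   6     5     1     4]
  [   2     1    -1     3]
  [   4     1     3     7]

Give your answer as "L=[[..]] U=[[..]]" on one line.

  row1 -= 3·row0 → [0,-1,1,1]
  row2 -= 1·row0 → [0,-1,-1,2]
  row3 -= 2·row0 → [0,-3,3,5]
  row2 -= 1·row1 → [0,0,-2,1]
  row3 -= 3·row1 → [0,0,0,2]
  row3 -= 0·row2 → [0,0,0,2]

L=[[1,0,0,0],[3,1,0,0],[1,1,1,0],[2,3,0,1]] U=[[2,2,0,1],[0,-1,1,1],[0,0,-2,1],[0,0,0,2]]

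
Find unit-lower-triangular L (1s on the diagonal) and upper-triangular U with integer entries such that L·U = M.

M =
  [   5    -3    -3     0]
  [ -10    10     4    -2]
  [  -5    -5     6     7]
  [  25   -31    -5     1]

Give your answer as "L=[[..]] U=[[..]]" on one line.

L=[[1,0,0,0],[-2,1,0,0],[-1,-2,1,0],[5,-4,-2,1]] U=[[5,-3,-3,0],[0,4,-2,-2],[0,0,-1,3],[0,0,0,-1]]

  r1 -= -2·r0 → [0,4,-2,-2]
  r2 -= -1·r0 → [0,-8,3,7]
  r3 -= 5·r0 → [0,-16,10,1]
  r2 -= -2·r1 → [0,0,-1,3]
  r3 -= -4·r1 → [0,0,2,-7]
  r3 -= -2·r2 → [0,0,0,-1]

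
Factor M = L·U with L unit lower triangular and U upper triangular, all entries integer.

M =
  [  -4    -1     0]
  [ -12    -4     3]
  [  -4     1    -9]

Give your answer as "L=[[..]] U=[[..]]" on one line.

  r1 -= 3·r0 → [0,-1,3]
  r2 -= 1·r0 → [0,2,-9]
  r2 -= -2·r1 → [0,0,-3]

L=[[1,0,0],[3,1,0],[1,-2,1]] U=[[-4,-1,0],[0,-1,3],[0,0,-3]]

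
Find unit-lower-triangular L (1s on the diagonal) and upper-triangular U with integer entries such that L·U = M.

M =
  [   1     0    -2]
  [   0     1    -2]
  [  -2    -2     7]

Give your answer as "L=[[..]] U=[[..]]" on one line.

L=[[1,0,0],[0,1,0],[-2,-2,1]] U=[[1,0,-2],[0,1,-2],[0,0,-1]]

  R1 -= 0·R0 → [0,1,-2]
  R2 -= -2·R0 → [0,-2,3]
  R2 -= -2·R1 → [0,0,-1]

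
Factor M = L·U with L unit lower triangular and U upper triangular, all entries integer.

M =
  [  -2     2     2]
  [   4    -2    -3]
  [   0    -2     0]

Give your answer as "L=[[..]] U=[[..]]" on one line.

  r1 -= -2·r0 → [0,2,1]
  r2 -= 0·r0 → [0,-2,0]
  r2 -= -1·r1 → [0,0,1]

L=[[1,0,0],[-2,1,0],[0,-1,1]] U=[[-2,2,2],[0,2,1],[0,0,1]]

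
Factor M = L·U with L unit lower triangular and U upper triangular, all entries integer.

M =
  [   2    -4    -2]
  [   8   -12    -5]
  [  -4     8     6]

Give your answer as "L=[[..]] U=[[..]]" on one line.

L=[[1,0,0],[4,1,0],[-2,0,1]] U=[[2,-4,-2],[0,4,3],[0,0,2]]

  r1 -= 4·r0 → [0,4,3]
  r2 -= -2·r0 → [0,0,2]
  r2 -= 0·r1 → [0,0,2]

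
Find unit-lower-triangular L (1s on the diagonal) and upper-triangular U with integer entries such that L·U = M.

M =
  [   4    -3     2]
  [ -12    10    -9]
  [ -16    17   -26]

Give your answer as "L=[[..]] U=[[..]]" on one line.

L=[[1,0,0],[-3,1,0],[-4,5,1]] U=[[4,-3,2],[0,1,-3],[0,0,-3]]

  R1 -= -3·R0 → [0,1,-3]
  R2 -= -4·R0 → [0,5,-18]
  R2 -= 5·R1 → [0,0,-3]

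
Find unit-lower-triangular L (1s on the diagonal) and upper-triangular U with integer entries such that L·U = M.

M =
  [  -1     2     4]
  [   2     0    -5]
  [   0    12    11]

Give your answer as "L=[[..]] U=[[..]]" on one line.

  r1 -= -2·r0 → [0,4,3]
  r2 -= 0·r0 → [0,12,11]
  r2 -= 3·r1 → [0,0,2]

L=[[1,0,0],[-2,1,0],[0,3,1]] U=[[-1,2,4],[0,4,3],[0,0,2]]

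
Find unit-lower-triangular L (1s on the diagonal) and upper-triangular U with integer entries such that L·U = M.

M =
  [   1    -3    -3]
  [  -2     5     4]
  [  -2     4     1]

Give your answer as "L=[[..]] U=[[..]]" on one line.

  R1 -= -2·R0 → [0,-1,-2]
  R2 -= -2·R0 → [0,-2,-5]
  R2 -= 2·R1 → [0,0,-1]

L=[[1,0,0],[-2,1,0],[-2,2,1]] U=[[1,-3,-3],[0,-1,-2],[0,0,-1]]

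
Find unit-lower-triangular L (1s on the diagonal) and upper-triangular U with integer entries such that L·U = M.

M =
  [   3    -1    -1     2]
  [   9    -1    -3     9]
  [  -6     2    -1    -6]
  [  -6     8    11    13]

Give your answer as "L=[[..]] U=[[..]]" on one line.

L=[[1,0,0,0],[3,1,0,0],[-2,0,1,0],[-2,3,-3,1]] U=[[3,-1,-1,2],[0,2,0,3],[0,0,-3,-2],[0,0,0,2]]

  r1 -= 3·r0 → [0,2,0,3]
  r2 -= -2·r0 → [0,0,-3,-2]
  r3 -= -2·r0 → [0,6,9,17]
  r2 -= 0·r1 → [0,0,-3,-2]
  r3 -= 3·r1 → [0,0,9,8]
  r3 -= -3·r2 → [0,0,0,2]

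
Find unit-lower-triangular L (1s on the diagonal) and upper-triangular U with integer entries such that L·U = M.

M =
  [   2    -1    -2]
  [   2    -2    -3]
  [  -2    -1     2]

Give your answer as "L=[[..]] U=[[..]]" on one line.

L=[[1,0,0],[1,1,0],[-1,2,1]] U=[[2,-1,-2],[0,-1,-1],[0,0,2]]

  R1 -= 1·R0 → [0,-1,-1]
  R2 -= -1·R0 → [0,-2,0]
  R2 -= 2·R1 → [0,0,2]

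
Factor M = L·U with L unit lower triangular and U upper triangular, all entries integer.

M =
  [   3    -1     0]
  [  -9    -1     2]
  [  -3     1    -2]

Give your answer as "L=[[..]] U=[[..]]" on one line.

L=[[1,0,0],[-3,1,0],[-1,0,1]] U=[[3,-1,0],[0,-4,2],[0,0,-2]]

  row1 -= -3·row0 → [0,-4,2]
  row2 -= -1·row0 → [0,0,-2]
  row2 -= 0·row1 → [0,0,-2]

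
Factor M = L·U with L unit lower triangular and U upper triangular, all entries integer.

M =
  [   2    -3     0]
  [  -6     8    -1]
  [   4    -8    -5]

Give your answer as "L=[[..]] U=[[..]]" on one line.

  row1 -= -3·row0 → [0,-1,-1]
  row2 -= 2·row0 → [0,-2,-5]
  row2 -= 2·row1 → [0,0,-3]

L=[[1,0,0],[-3,1,0],[2,2,1]] U=[[2,-3,0],[0,-1,-1],[0,0,-3]]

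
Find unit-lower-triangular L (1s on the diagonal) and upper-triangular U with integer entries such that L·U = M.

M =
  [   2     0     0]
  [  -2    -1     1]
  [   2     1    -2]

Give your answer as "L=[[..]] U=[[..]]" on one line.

L=[[1,0,0],[-1,1,0],[1,-1,1]] U=[[2,0,0],[0,-1,1],[0,0,-1]]

  r1 -= -1·r0 → [0,-1,1]
  r2 -= 1·r0 → [0,1,-2]
  r2 -= -1·r1 → [0,0,-1]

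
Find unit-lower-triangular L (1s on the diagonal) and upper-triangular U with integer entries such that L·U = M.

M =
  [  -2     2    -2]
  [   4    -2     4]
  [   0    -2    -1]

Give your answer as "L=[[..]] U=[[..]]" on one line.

L=[[1,0,0],[-2,1,0],[0,-1,1]] U=[[-2,2,-2],[0,2,0],[0,0,-1]]

  row1 -= -2·row0 → [0,2,0]
  row2 -= 0·row0 → [0,-2,-1]
  row2 -= -1·row1 → [0,0,-1]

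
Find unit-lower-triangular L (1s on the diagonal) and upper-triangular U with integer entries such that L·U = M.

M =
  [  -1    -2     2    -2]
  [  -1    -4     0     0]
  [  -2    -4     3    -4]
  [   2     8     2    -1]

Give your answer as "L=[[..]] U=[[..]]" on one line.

  r1 -= 1·r0 → [0,-2,-2,2]
  r2 -= 2·r0 → [0,0,-1,0]
  r3 -= -2·r0 → [0,4,6,-5]
  r2 -= 0·r1 → [0,0,-1,0]
  r3 -= -2·r1 → [0,0,2,-1]
  r3 -= -2·r2 → [0,0,0,-1]

L=[[1,0,0,0],[1,1,0,0],[2,0,1,0],[-2,-2,-2,1]] U=[[-1,-2,2,-2],[0,-2,-2,2],[0,0,-1,0],[0,0,0,-1]]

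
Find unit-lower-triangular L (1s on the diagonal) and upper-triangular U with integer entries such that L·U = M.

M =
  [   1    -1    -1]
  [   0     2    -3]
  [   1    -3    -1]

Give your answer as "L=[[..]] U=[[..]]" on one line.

L=[[1,0,0],[0,1,0],[1,-1,1]] U=[[1,-1,-1],[0,2,-3],[0,0,-3]]

  row1 -= 0·row0 → [0,2,-3]
  row2 -= 1·row0 → [0,-2,0]
  row2 -= -1·row1 → [0,0,-3]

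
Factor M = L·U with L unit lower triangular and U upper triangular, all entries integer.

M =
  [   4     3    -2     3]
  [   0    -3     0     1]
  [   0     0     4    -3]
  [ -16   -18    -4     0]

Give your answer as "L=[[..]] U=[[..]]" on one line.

L=[[1,0,0,0],[0,1,0,0],[0,0,1,0],[-4,2,-3,1]] U=[[4,3,-2,3],[0,-3,0,1],[0,0,4,-3],[0,0,0,1]]

  R1 -= 0·R0 → [0,-3,0,1]
  R2 -= 0·R0 → [0,0,4,-3]
  R3 -= -4·R0 → [0,-6,-12,12]
  R2 -= 0·R1 → [0,0,4,-3]
  R3 -= 2·R1 → [0,0,-12,10]
  R3 -= -3·R2 → [0,0,0,1]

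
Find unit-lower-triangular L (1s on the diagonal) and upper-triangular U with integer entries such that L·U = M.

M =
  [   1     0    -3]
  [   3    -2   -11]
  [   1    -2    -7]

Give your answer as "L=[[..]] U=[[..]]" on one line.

  row1 -= 3·row0 → [0,-2,-2]
  row2 -= 1·row0 → [0,-2,-4]
  row2 -= 1·row1 → [0,0,-2]

L=[[1,0,0],[3,1,0],[1,1,1]] U=[[1,0,-3],[0,-2,-2],[0,0,-2]]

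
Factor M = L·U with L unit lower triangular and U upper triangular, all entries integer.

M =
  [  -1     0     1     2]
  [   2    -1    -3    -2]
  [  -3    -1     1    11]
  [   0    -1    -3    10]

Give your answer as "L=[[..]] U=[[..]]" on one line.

L=[[1,0,0,0],[-2,1,0,0],[3,1,1,0],[0,1,2,1]] U=[[-1,0,1,2],[0,-1,-1,2],[0,0,-1,3],[0,0,0,2]]

  r1 -= -2·r0 → [0,-1,-1,2]
  r2 -= 3·r0 → [0,-1,-2,5]
  r3 -= 0·r0 → [0,-1,-3,10]
  r2 -= 1·r1 → [0,0,-1,3]
  r3 -= 1·r1 → [0,0,-2,8]
  r3 -= 2·r2 → [0,0,0,2]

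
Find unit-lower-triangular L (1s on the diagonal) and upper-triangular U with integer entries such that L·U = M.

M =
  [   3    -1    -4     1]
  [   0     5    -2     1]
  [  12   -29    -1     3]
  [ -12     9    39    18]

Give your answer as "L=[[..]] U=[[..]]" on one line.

L=[[1,0,0,0],[0,1,0,0],[4,-5,1,0],[-4,1,5,1]] U=[[3,-1,-4,1],[0,5,-2,1],[0,0,5,4],[0,0,0,1]]

  R1 -= 0·R0 → [0,5,-2,1]
  R2 -= 4·R0 → [0,-25,15,-1]
  R3 -= -4·R0 → [0,5,23,22]
  R2 -= -5·R1 → [0,0,5,4]
  R3 -= 1·R1 → [0,0,25,21]
  R3 -= 5·R2 → [0,0,0,1]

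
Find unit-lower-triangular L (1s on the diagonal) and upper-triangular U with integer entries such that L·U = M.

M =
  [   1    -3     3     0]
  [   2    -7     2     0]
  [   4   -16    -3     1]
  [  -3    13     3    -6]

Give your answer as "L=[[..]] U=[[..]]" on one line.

L=[[1,0,0,0],[2,1,0,0],[4,4,1,0],[-3,-4,-4,1]] U=[[1,-3,3,0],[0,-1,-4,0],[0,0,1,1],[0,0,0,-2]]

  r1 -= 2·r0 → [0,-1,-4,0]
  r2 -= 4·r0 → [0,-4,-15,1]
  r3 -= -3·r0 → [0,4,12,-6]
  r2 -= 4·r1 → [0,0,1,1]
  r3 -= -4·r1 → [0,0,-4,-6]
  r3 -= -4·r2 → [0,0,0,-2]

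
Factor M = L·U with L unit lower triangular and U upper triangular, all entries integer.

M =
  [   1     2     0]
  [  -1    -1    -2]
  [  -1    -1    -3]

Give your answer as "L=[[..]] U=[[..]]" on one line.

  r1 -= -1·r0 → [0,1,-2]
  r2 -= -1·r0 → [0,1,-3]
  r2 -= 1·r1 → [0,0,-1]

L=[[1,0,0],[-1,1,0],[-1,1,1]] U=[[1,2,0],[0,1,-2],[0,0,-1]]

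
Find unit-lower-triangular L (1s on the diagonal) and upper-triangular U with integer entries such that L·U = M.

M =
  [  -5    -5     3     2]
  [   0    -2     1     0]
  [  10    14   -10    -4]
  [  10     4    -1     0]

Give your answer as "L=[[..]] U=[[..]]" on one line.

L=[[1,0,0,0],[0,1,0,0],[-2,-2,1,0],[-2,3,-1,1]] U=[[-5,-5,3,2],[0,-2,1,0],[0,0,-2,0],[0,0,0,4]]

  row1 -= 0·row0 → [0,-2,1,0]
  row2 -= -2·row0 → [0,4,-4,0]
  row3 -= -2·row0 → [0,-6,5,4]
  row2 -= -2·row1 → [0,0,-2,0]
  row3 -= 3·row1 → [0,0,2,4]
  row3 -= -1·row2 → [0,0,0,4]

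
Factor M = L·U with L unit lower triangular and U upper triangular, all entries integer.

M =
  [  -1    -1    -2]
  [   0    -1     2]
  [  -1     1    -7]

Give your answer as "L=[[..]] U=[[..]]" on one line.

  row1 -= 0·row0 → [0,-1,2]
  row2 -= 1·row0 → [0,2,-5]
  row2 -= -2·row1 → [0,0,-1]

L=[[1,0,0],[0,1,0],[1,-2,1]] U=[[-1,-1,-2],[0,-1,2],[0,0,-1]]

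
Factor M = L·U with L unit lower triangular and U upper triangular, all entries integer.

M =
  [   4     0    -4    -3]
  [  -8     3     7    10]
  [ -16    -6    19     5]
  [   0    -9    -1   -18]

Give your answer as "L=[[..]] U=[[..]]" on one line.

L=[[1,0,0,0],[-2,1,0,0],[-4,-2,1,0],[0,-3,-4,1]] U=[[4,0,-4,-3],[0,3,-1,4],[0,0,1,1],[0,0,0,-2]]

  row1 -= -2·row0 → [0,3,-1,4]
  row2 -= -4·row0 → [0,-6,3,-7]
  row3 -= 0·row0 → [0,-9,-1,-18]
  row2 -= -2·row1 → [0,0,1,1]
  row3 -= -3·row1 → [0,0,-4,-6]
  row3 -= -4·row2 → [0,0,0,-2]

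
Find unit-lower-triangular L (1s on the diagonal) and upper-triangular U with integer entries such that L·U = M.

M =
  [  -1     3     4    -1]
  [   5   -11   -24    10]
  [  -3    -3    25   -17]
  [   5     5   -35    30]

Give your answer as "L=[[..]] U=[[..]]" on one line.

  row1 -= -5·row0 → [0,4,-4,5]
  row2 -= 3·row0 → [0,-12,13,-14]
  row3 -= -5·row0 → [0,20,-15,25]
  row2 -= -3·row1 → [0,0,1,1]
  row3 -= 5·row1 → [0,0,5,0]
  row3 -= 5·row2 → [0,0,0,-5]

L=[[1,0,0,0],[-5,1,0,0],[3,-3,1,0],[-5,5,5,1]] U=[[-1,3,4,-1],[0,4,-4,5],[0,0,1,1],[0,0,0,-5]]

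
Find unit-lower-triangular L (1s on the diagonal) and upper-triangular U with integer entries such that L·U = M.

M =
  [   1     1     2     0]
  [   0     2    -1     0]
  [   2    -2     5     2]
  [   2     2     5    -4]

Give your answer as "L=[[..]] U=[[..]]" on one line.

  row1 -= 0·row0 → [0,2,-1,0]
  row2 -= 2·row0 → [0,-4,1,2]
  row3 -= 2·row0 → [0,0,1,-4]
  row2 -= -2·row1 → [0,0,-1,2]
  row3 -= 0·row1 → [0,0,1,-4]
  row3 -= -1·row2 → [0,0,0,-2]

L=[[1,0,0,0],[0,1,0,0],[2,-2,1,0],[2,0,-1,1]] U=[[1,1,2,0],[0,2,-1,0],[0,0,-1,2],[0,0,0,-2]]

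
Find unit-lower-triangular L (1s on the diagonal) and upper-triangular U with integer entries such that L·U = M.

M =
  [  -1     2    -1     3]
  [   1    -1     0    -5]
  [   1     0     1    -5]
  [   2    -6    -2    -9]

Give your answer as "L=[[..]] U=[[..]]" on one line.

L=[[1,0,0,0],[-1,1,0,0],[-1,2,1,0],[-2,-2,-3,1]] U=[[-1,2,-1,3],[0,1,-1,-2],[0,0,2,2],[0,0,0,-1]]

  row1 -= -1·row0 → [0,1,-1,-2]
  row2 -= -1·row0 → [0,2,0,-2]
  row3 -= -2·row0 → [0,-2,-4,-3]
  row2 -= 2·row1 → [0,0,2,2]
  row3 -= -2·row1 → [0,0,-6,-7]
  row3 -= -3·row2 → [0,0,0,-1]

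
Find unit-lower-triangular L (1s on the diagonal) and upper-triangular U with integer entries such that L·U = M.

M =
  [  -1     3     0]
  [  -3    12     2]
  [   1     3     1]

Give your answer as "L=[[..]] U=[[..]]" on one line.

  row1 -= 3·row0 → [0,3,2]
  row2 -= -1·row0 → [0,6,1]
  row2 -= 2·row1 → [0,0,-3]

L=[[1,0,0],[3,1,0],[-1,2,1]] U=[[-1,3,0],[0,3,2],[0,0,-3]]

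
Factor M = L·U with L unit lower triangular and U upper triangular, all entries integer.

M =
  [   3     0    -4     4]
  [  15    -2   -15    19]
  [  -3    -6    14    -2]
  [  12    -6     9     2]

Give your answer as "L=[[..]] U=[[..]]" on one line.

L=[[1,0,0,0],[5,1,0,0],[-1,3,1,0],[4,3,-2,1]] U=[[3,0,-4,4],[0,-2,5,-1],[0,0,-5,5],[0,0,0,-1]]

  row1 -= 5·row0 → [0,-2,5,-1]
  row2 -= -1·row0 → [0,-6,10,2]
  row3 -= 4·row0 → [0,-6,25,-14]
  row2 -= 3·row1 → [0,0,-5,5]
  row3 -= 3·row1 → [0,0,10,-11]
  row3 -= -2·row2 → [0,0,0,-1]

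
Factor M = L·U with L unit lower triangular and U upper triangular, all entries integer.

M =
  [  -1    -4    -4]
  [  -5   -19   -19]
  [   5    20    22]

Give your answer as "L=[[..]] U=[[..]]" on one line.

  R1 -= 5·R0 → [0,1,1]
  R2 -= -5·R0 → [0,0,2]
  R2 -= 0·R1 → [0,0,2]

L=[[1,0,0],[5,1,0],[-5,0,1]] U=[[-1,-4,-4],[0,1,1],[0,0,2]]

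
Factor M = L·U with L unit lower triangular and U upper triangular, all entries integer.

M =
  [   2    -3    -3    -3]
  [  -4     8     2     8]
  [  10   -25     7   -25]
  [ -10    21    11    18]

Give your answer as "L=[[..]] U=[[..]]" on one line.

  row1 -= -2·row0 → [0,2,-4,2]
  row2 -= 5·row0 → [0,-10,22,-10]
  row3 -= -5·row0 → [0,6,-4,3]
  row2 -= -5·row1 → [0,0,2,0]
  row3 -= 3·row1 → [0,0,8,-3]
  row3 -= 4·row2 → [0,0,0,-3]

L=[[1,0,0,0],[-2,1,0,0],[5,-5,1,0],[-5,3,4,1]] U=[[2,-3,-3,-3],[0,2,-4,2],[0,0,2,0],[0,0,0,-3]]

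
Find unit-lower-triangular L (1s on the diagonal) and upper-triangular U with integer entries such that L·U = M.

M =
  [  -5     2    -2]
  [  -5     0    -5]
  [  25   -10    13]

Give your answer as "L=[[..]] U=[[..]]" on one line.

  R1 -= 1·R0 → [0,-2,-3]
  R2 -= -5·R0 → [0,0,3]
  R2 -= 0·R1 → [0,0,3]

L=[[1,0,0],[1,1,0],[-5,0,1]] U=[[-5,2,-2],[0,-2,-3],[0,0,3]]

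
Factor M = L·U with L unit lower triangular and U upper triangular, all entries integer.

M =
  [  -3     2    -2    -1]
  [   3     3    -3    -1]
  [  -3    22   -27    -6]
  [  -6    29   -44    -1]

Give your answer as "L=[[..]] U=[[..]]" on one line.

  R1 -= -1·R0 → [0,5,-5,-2]
  R2 -= 1·R0 → [0,20,-25,-5]
  R3 -= 2·R0 → [0,25,-40,1]
  R2 -= 4·R1 → [0,0,-5,3]
  R3 -= 5·R1 → [0,0,-15,11]
  R3 -= 3·R2 → [0,0,0,2]

L=[[1,0,0,0],[-1,1,0,0],[1,4,1,0],[2,5,3,1]] U=[[-3,2,-2,-1],[0,5,-5,-2],[0,0,-5,3],[0,0,0,2]]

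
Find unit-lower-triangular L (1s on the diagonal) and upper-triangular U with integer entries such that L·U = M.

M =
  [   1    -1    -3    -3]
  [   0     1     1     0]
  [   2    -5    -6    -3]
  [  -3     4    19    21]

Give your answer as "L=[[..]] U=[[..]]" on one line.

  row1 -= 0·row0 → [0,1,1,0]
  row2 -= 2·row0 → [0,-3,0,3]
  row3 -= -3·row0 → [0,1,10,12]
  row2 -= -3·row1 → [0,0,3,3]
  row3 -= 1·row1 → [0,0,9,12]
  row3 -= 3·row2 → [0,0,0,3]

L=[[1,0,0,0],[0,1,0,0],[2,-3,1,0],[-3,1,3,1]] U=[[1,-1,-3,-3],[0,1,1,0],[0,0,3,3],[0,0,0,3]]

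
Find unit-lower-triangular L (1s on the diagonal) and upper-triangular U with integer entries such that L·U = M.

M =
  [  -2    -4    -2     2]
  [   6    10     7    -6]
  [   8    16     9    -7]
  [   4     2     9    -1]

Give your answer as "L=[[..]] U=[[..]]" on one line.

  R1 -= -3·R0 → [0,-2,1,0]
  R2 -= -4·R0 → [0,0,1,1]
  R3 -= -2·R0 → [0,-6,5,3]
  R2 -= 0·R1 → [0,0,1,1]
  R3 -= 3·R1 → [0,0,2,3]
  R3 -= 2·R2 → [0,0,0,1]

L=[[1,0,0,0],[-3,1,0,0],[-4,0,1,0],[-2,3,2,1]] U=[[-2,-4,-2,2],[0,-2,1,0],[0,0,1,1],[0,0,0,1]]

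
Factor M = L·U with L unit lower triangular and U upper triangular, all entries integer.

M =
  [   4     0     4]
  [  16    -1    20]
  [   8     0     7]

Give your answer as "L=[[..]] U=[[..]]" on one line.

  r1 -= 4·r0 → [0,-1,4]
  r2 -= 2·r0 → [0,0,-1]
  r2 -= 0·r1 → [0,0,-1]

L=[[1,0,0],[4,1,0],[2,0,1]] U=[[4,0,4],[0,-1,4],[0,0,-1]]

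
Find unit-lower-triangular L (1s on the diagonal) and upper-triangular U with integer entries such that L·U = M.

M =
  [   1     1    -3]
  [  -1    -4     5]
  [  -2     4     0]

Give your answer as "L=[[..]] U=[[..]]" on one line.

  R1 -= -1·R0 → [0,-3,2]
  R2 -= -2·R0 → [0,6,-6]
  R2 -= -2·R1 → [0,0,-2]

L=[[1,0,0],[-1,1,0],[-2,-2,1]] U=[[1,1,-3],[0,-3,2],[0,0,-2]]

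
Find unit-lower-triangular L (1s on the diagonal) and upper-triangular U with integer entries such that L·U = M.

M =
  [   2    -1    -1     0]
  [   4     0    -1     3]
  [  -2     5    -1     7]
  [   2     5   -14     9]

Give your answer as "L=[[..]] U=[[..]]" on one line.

L=[[1,0,0,0],[2,1,0,0],[-1,2,1,0],[1,3,4,1]] U=[[2,-1,-1,0],[0,2,1,3],[0,0,-4,1],[0,0,0,-4]]

  r1 -= 2·r0 → [0,2,1,3]
  r2 -= -1·r0 → [0,4,-2,7]
  r3 -= 1·r0 → [0,6,-13,9]
  r2 -= 2·r1 → [0,0,-4,1]
  r3 -= 3·r1 → [0,0,-16,0]
  r3 -= 4·r2 → [0,0,0,-4]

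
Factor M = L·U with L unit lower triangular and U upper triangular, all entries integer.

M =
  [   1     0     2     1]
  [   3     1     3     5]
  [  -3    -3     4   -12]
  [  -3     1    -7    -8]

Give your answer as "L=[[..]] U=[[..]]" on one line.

L=[[1,0,0,0],[3,1,0,0],[-3,-3,1,0],[-3,1,2,1]] U=[[1,0,2,1],[0,1,-3,2],[0,0,1,-3],[0,0,0,-1]]

  r1 -= 3·r0 → [0,1,-3,2]
  r2 -= -3·r0 → [0,-3,10,-9]
  r3 -= -3·r0 → [0,1,-1,-5]
  r2 -= -3·r1 → [0,0,1,-3]
  r3 -= 1·r1 → [0,0,2,-7]
  r3 -= 2·r2 → [0,0,0,-1]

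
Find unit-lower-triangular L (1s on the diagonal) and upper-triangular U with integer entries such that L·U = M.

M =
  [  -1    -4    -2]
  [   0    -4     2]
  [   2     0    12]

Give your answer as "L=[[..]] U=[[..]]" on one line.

L=[[1,0,0],[0,1,0],[-2,2,1]] U=[[-1,-4,-2],[0,-4,2],[0,0,4]]

  row1 -= 0·row0 → [0,-4,2]
  row2 -= -2·row0 → [0,-8,8]
  row2 -= 2·row1 → [0,0,4]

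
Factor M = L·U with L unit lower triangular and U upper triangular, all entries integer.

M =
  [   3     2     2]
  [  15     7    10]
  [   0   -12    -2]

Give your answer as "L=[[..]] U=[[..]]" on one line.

L=[[1,0,0],[5,1,0],[0,4,1]] U=[[3,2,2],[0,-3,0],[0,0,-2]]

  r1 -= 5·r0 → [0,-3,0]
  r2 -= 0·r0 → [0,-12,-2]
  r2 -= 4·r1 → [0,0,-2]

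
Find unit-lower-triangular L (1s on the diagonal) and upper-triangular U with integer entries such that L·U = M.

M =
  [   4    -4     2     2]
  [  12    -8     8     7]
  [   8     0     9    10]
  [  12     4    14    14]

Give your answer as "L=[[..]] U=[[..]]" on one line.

  r1 -= 3·r0 → [0,4,2,1]
  r2 -= 2·r0 → [0,8,5,6]
  r3 -= 3·r0 → [0,16,8,8]
  r2 -= 2·r1 → [0,0,1,4]
  r3 -= 4·r1 → [0,0,0,4]
  r3 -= 0·r2 → [0,0,0,4]

L=[[1,0,0,0],[3,1,0,0],[2,2,1,0],[3,4,0,1]] U=[[4,-4,2,2],[0,4,2,1],[0,0,1,4],[0,0,0,4]]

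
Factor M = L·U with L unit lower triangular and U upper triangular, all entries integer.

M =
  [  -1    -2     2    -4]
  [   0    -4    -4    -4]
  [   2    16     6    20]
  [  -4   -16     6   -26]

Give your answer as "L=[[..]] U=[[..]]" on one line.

  row1 -= 0·row0 → [0,-4,-4,-4]
  row2 -= -2·row0 → [0,12,10,12]
  row3 -= 4·row0 → [0,-8,-2,-10]
  row2 -= -3·row1 → [0,0,-2,0]
  row3 -= 2·row1 → [0,0,6,-2]
  row3 -= -3·row2 → [0,0,0,-2]

L=[[1,0,0,0],[0,1,0,0],[-2,-3,1,0],[4,2,-3,1]] U=[[-1,-2,2,-4],[0,-4,-4,-4],[0,0,-2,0],[0,0,0,-2]]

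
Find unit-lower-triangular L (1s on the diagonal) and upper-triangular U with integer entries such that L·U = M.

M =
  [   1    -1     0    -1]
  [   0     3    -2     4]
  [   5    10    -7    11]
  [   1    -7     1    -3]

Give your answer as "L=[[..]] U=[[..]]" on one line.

L=[[1,0,0,0],[0,1,0,0],[5,5,1,0],[1,-2,-1,1]] U=[[1,-1,0,-1],[0,3,-2,4],[0,0,3,-4],[0,0,0,2]]

  r1 -= 0·r0 → [0,3,-2,4]
  r2 -= 5·r0 → [0,15,-7,16]
  r3 -= 1·r0 → [0,-6,1,-2]
  r2 -= 5·r1 → [0,0,3,-4]
  r3 -= -2·r1 → [0,0,-3,6]
  r3 -= -1·r2 → [0,0,0,2]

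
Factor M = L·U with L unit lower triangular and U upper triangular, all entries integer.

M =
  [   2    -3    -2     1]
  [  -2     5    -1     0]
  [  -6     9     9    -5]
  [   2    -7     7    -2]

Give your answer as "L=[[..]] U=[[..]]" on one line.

L=[[1,0,0,0],[-1,1,0,0],[-3,0,1,0],[1,-2,1,1]] U=[[2,-3,-2,1],[0,2,-3,1],[0,0,3,-2],[0,0,0,1]]

  r1 -= -1·r0 → [0,2,-3,1]
  r2 -= -3·r0 → [0,0,3,-2]
  r3 -= 1·r0 → [0,-4,9,-3]
  r2 -= 0·r1 → [0,0,3,-2]
  r3 -= -2·r1 → [0,0,3,-1]
  r3 -= 1·r2 → [0,0,0,1]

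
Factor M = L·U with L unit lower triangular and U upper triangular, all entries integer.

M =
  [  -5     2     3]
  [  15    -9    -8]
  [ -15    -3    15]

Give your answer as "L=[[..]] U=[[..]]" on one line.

  R1 -= -3·R0 → [0,-3,1]
  R2 -= 3·R0 → [0,-9,6]
  R2 -= 3·R1 → [0,0,3]

L=[[1,0,0],[-3,1,0],[3,3,1]] U=[[-5,2,3],[0,-3,1],[0,0,3]]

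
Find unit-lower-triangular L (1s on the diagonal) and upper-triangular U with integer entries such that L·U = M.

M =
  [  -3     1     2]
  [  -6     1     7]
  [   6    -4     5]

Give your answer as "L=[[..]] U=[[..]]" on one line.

  r1 -= 2·r0 → [0,-1,3]
  r2 -= -2·r0 → [0,-2,9]
  r2 -= 2·r1 → [0,0,3]

L=[[1,0,0],[2,1,0],[-2,2,1]] U=[[-3,1,2],[0,-1,3],[0,0,3]]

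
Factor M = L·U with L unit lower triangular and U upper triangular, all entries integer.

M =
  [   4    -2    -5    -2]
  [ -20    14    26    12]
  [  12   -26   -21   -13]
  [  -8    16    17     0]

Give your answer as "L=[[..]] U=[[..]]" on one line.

L=[[1,0,0,0],[-5,1,0,0],[3,-5,1,0],[-2,3,-4,1]] U=[[4,-2,-5,-2],[0,4,1,2],[0,0,-1,3],[0,0,0,2]]

  r1 -= -5·r0 → [0,4,1,2]
  r2 -= 3·r0 → [0,-20,-6,-7]
  r3 -= -2·r0 → [0,12,7,-4]
  r2 -= -5·r1 → [0,0,-1,3]
  r3 -= 3·r1 → [0,0,4,-10]
  r3 -= -4·r2 → [0,0,0,2]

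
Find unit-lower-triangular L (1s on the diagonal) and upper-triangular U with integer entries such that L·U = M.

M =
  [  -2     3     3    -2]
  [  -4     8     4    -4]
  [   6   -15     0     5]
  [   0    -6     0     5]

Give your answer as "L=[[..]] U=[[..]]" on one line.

L=[[1,0,0,0],[2,1,0,0],[-3,-3,1,0],[0,-3,-2,1]] U=[[-2,3,3,-2],[0,2,-2,0],[0,0,3,-1],[0,0,0,3]]

  R1 -= 2·R0 → [0,2,-2,0]
  R2 -= -3·R0 → [0,-6,9,-1]
  R3 -= 0·R0 → [0,-6,0,5]
  R2 -= -3·R1 → [0,0,3,-1]
  R3 -= -3·R1 → [0,0,-6,5]
  R3 -= -2·R2 → [0,0,0,3]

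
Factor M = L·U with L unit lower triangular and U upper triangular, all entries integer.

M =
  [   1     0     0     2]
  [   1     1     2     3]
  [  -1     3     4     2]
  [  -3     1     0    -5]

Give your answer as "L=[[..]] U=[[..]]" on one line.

  R1 -= 1·R0 → [0,1,2,1]
  R2 -= -1·R0 → [0,3,4,4]
  R3 -= -3·R0 → [0,1,0,1]
  R2 -= 3·R1 → [0,0,-2,1]
  R3 -= 1·R1 → [0,0,-2,0]
  R3 -= 1·R2 → [0,0,0,-1]

L=[[1,0,0,0],[1,1,0,0],[-1,3,1,0],[-3,1,1,1]] U=[[1,0,0,2],[0,1,2,1],[0,0,-2,1],[0,0,0,-1]]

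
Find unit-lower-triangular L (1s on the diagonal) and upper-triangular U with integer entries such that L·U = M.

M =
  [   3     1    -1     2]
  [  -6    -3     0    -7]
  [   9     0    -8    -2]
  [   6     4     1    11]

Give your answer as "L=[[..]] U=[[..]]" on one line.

L=[[1,0,0,0],[-2,1,0,0],[3,3,1,0],[2,-2,-1,1]] U=[[3,1,-1,2],[0,-1,-2,-3],[0,0,1,1],[0,0,0,2]]

  R1 -= -2·R0 → [0,-1,-2,-3]
  R2 -= 3·R0 → [0,-3,-5,-8]
  R3 -= 2·R0 → [0,2,3,7]
  R2 -= 3·R1 → [0,0,1,1]
  R3 -= -2·R1 → [0,0,-1,1]
  R3 -= -1·R2 → [0,0,0,2]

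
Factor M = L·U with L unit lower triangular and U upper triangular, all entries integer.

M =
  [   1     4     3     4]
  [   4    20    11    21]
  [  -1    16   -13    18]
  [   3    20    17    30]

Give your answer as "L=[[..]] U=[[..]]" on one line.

L=[[1,0,0,0],[4,1,0,0],[-1,5,1,0],[3,2,-2,1]] U=[[1,4,3,4],[0,4,-1,5],[0,0,-5,-3],[0,0,0,2]]

  r1 -= 4·r0 → [0,4,-1,5]
  r2 -= -1·r0 → [0,20,-10,22]
  r3 -= 3·r0 → [0,8,8,18]
  r2 -= 5·r1 → [0,0,-5,-3]
  r3 -= 2·r1 → [0,0,10,8]
  r3 -= -2·r2 → [0,0,0,2]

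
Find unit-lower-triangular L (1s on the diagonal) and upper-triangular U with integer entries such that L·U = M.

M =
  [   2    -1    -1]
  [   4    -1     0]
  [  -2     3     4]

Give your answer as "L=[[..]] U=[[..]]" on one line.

L=[[1,0,0],[2,1,0],[-1,2,1]] U=[[2,-1,-1],[0,1,2],[0,0,-1]]

  R1 -= 2·R0 → [0,1,2]
  R2 -= -1·R0 → [0,2,3]
  R2 -= 2·R1 → [0,0,-1]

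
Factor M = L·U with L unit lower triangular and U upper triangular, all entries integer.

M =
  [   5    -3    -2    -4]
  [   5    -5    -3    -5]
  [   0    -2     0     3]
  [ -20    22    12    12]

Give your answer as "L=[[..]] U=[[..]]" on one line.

  R1 -= 1·R0 → [0,-2,-1,-1]
  R2 -= 0·R0 → [0,-2,0,3]
  R3 -= -4·R0 → [0,10,4,-4]
  R2 -= 1·R1 → [0,0,1,4]
  R3 -= -5·R1 → [0,0,-1,-9]
  R3 -= -1·R2 → [0,0,0,-5]

L=[[1,0,0,0],[1,1,0,0],[0,1,1,0],[-4,-5,-1,1]] U=[[5,-3,-2,-4],[0,-2,-1,-1],[0,0,1,4],[0,0,0,-5]]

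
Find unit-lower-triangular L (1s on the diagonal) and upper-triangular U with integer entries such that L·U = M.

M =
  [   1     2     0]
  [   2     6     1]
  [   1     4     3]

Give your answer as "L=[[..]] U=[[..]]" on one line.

  r1 -= 2·r0 → [0,2,1]
  r2 -= 1·r0 → [0,2,3]
  r2 -= 1·r1 → [0,0,2]

L=[[1,0,0],[2,1,0],[1,1,1]] U=[[1,2,0],[0,2,1],[0,0,2]]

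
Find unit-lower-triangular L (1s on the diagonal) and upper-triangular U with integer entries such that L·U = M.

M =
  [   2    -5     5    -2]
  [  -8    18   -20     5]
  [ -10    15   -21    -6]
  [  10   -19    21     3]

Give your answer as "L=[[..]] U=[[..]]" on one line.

  r1 -= -4·r0 → [0,-2,0,-3]
  r2 -= -5·r0 → [0,-10,4,-16]
  r3 -= 5·r0 → [0,6,-4,13]
  r2 -= 5·r1 → [0,0,4,-1]
  r3 -= -3·r1 → [0,0,-4,4]
  r3 -= -1·r2 → [0,0,0,3]

L=[[1,0,0,0],[-4,1,0,0],[-5,5,1,0],[5,-3,-1,1]] U=[[2,-5,5,-2],[0,-2,0,-3],[0,0,4,-1],[0,0,0,3]]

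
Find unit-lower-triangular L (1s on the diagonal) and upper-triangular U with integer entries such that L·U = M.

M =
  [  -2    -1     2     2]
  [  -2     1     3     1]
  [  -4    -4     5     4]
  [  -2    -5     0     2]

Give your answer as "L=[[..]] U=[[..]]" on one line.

L=[[1,0,0,0],[1,1,0,0],[2,-1,1,0],[1,-2,0,1]] U=[[-2,-1,2,2],[0,2,1,-1],[0,0,2,-1],[0,0,0,-2]]

  r1 -= 1·r0 → [0,2,1,-1]
  r2 -= 2·r0 → [0,-2,1,0]
  r3 -= 1·r0 → [0,-4,-2,0]
  r2 -= -1·r1 → [0,0,2,-1]
  r3 -= -2·r1 → [0,0,0,-2]
  r3 -= 0·r2 → [0,0,0,-2]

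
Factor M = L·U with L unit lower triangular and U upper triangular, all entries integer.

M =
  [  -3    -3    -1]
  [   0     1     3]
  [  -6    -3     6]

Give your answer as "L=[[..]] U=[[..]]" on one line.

  row1 -= 0·row0 → [0,1,3]
  row2 -= 2·row0 → [0,3,8]
  row2 -= 3·row1 → [0,0,-1]

L=[[1,0,0],[0,1,0],[2,3,1]] U=[[-3,-3,-1],[0,1,3],[0,0,-1]]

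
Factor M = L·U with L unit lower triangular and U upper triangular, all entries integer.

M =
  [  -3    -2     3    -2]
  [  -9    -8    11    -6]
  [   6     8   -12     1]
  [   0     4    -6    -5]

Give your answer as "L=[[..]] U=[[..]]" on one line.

  row1 -= 3·row0 → [0,-2,2,0]
  row2 -= -2·row0 → [0,4,-6,-3]
  row3 -= 0·row0 → [0,4,-6,-5]
  row2 -= -2·row1 → [0,0,-2,-3]
  row3 -= -2·row1 → [0,0,-2,-5]
  row3 -= 1·row2 → [0,0,0,-2]

L=[[1,0,0,0],[3,1,0,0],[-2,-2,1,0],[0,-2,1,1]] U=[[-3,-2,3,-2],[0,-2,2,0],[0,0,-2,-3],[0,0,0,-2]]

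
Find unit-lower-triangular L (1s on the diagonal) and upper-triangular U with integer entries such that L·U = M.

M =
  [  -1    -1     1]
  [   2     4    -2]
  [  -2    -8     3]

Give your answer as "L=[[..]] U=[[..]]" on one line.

L=[[1,0,0],[-2,1,0],[2,-3,1]] U=[[-1,-1,1],[0,2,0],[0,0,1]]

  r1 -= -2·r0 → [0,2,0]
  r2 -= 2·r0 → [0,-6,1]
  r2 -= -3·r1 → [0,0,1]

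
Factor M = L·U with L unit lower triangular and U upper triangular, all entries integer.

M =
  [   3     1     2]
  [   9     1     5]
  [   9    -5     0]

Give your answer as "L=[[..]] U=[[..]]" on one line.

L=[[1,0,0],[3,1,0],[3,4,1]] U=[[3,1,2],[0,-2,-1],[0,0,-2]]

  r1 -= 3·r0 → [0,-2,-1]
  r2 -= 3·r0 → [0,-8,-6]
  r2 -= 4·r1 → [0,0,-2]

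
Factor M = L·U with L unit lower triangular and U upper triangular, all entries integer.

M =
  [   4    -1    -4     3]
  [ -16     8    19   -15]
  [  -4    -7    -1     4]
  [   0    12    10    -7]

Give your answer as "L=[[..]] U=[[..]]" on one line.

  r1 -= -4·r0 → [0,4,3,-3]
  r2 -= -1·r0 → [0,-8,-5,7]
  r3 -= 0·r0 → [0,12,10,-7]
  r2 -= -2·r1 → [0,0,1,1]
  r3 -= 3·r1 → [0,0,1,2]
  r3 -= 1·r2 → [0,0,0,1]

L=[[1,0,0,0],[-4,1,0,0],[-1,-2,1,0],[0,3,1,1]] U=[[4,-1,-4,3],[0,4,3,-3],[0,0,1,1],[0,0,0,1]]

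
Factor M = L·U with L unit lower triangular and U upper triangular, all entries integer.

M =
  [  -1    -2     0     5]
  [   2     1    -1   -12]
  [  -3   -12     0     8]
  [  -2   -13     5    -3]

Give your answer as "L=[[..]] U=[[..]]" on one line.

L=[[1,0,0,0],[-2,1,0,0],[3,2,1,0],[2,3,4,1]] U=[[-1,-2,0,5],[0,-3,-1,-2],[0,0,2,-3],[0,0,0,5]]

  R1 -= -2·R0 → [0,-3,-1,-2]
  R2 -= 3·R0 → [0,-6,0,-7]
  R3 -= 2·R0 → [0,-9,5,-13]
  R2 -= 2·R1 → [0,0,2,-3]
  R3 -= 3·R1 → [0,0,8,-7]
  R3 -= 4·R2 → [0,0,0,5]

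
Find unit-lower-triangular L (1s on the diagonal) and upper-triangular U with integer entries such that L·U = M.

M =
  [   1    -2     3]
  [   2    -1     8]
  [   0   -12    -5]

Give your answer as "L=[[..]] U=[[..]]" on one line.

  r1 -= 2·r0 → [0,3,2]
  r2 -= 0·r0 → [0,-12,-5]
  r2 -= -4·r1 → [0,0,3]

L=[[1,0,0],[2,1,0],[0,-4,1]] U=[[1,-2,3],[0,3,2],[0,0,3]]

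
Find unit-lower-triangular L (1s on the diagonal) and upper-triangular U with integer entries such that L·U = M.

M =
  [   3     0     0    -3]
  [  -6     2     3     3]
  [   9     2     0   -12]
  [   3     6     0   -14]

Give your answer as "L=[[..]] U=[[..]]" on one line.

L=[[1,0,0,0],[-2,1,0,0],[3,1,1,0],[1,3,3,1]] U=[[3,0,0,-3],[0,2,3,-3],[0,0,-3,0],[0,0,0,-2]]

  R1 -= -2·R0 → [0,2,3,-3]
  R2 -= 3·R0 → [0,2,0,-3]
  R3 -= 1·R0 → [0,6,0,-11]
  R2 -= 1·R1 → [0,0,-3,0]
  R3 -= 3·R1 → [0,0,-9,-2]
  R3 -= 3·R2 → [0,0,0,-2]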